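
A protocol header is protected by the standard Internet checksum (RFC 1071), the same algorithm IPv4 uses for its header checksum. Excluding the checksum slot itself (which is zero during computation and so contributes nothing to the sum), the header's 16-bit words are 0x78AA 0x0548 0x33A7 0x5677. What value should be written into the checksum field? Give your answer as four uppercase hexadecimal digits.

One's-complement addition (fold any carry out of bit 15 back into bit 0):
  0x78AA + 0x0548 = 0x07DF2
  0x7DF2 + 0x33A7 = 0x0B199
  0xB199 + 0x5677 = 0x10810 → wrap carry → 0x0811
One's-complement sum = 0x0811.
Checksum = ~0x0811 & 0xFFFF = 0xF7EE.

F7EE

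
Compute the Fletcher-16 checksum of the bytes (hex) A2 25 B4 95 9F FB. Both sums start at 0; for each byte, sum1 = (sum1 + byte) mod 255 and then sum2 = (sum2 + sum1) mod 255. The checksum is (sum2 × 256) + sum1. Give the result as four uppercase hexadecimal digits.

Running sums (mod 255):
  after byte 0 (A2): sum1=162, sum2=162
  after byte 1 (25): sum1=199, sum2=106
  after byte 2 (B4): sum1=124, sum2=230
  after byte 3 (95): sum1=18, sum2=248
  after byte 4 (9F): sum1=177, sum2=170
  after byte 5 (FB): sum1=173, sum2=88
Checksum = sum2·256 + sum1 = 88·256 + 173 = 22701 = 0x58AD.

58AD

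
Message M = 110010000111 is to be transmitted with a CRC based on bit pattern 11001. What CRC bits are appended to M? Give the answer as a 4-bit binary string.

Append 4 zeros: 1100100001110000. Divide by 11001 (XOR where the leading bit is 1):
  pos 0: 11001 XOR 11001 = 00000
  pos 9: 11100 XOR 11001 = 00101
  pos 11: 10100 XOR 11001 = 01101
Remainder (last 4 bits) = 1101. This is the CRC / FCS.

1101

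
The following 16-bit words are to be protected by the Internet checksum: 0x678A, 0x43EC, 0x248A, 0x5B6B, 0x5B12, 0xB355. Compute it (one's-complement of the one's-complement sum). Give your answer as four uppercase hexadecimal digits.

C62B

One's-complement addition (fold any carry out of bit 15 back into bit 0):
  0x678A + 0x43EC = 0x0AB76
  0xAB76 + 0x248A = 0x0D000
  0xD000 + 0x5B6B = 0x12B6B → wrap carry → 0x2B6C
  0x2B6C + 0x5B12 = 0x0867E
  0x867E + 0xB355 = 0x139D3 → wrap carry → 0x39D4
One's-complement sum = 0x39D4.
Checksum = ~0x39D4 & 0xFFFF = 0xC62B.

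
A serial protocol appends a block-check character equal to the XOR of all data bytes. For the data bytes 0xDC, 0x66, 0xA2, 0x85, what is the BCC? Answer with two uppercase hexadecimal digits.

9D

XOR the bytes together:
  start with 0xDC
  0xDC ⊕ 0x66 = 0xBA
  0xBA ⊕ 0xA2 = 0x18
  0x18 ⊕ 0x85 = 0x9D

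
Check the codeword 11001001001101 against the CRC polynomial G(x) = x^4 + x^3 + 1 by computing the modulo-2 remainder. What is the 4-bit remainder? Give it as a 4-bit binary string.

Modulo-2 division of 11001001001101 by 11001:
  pos 0: 11001 XOR 11001 = 00000
  pos 7: 10011 XOR 11001 = 01010
  pos 8: 10100 XOR 11001 = 01101
  pos 9: 11011 XOR 11001 = 00010
Remainder = 0010 (nonzero — an error is detected).

0010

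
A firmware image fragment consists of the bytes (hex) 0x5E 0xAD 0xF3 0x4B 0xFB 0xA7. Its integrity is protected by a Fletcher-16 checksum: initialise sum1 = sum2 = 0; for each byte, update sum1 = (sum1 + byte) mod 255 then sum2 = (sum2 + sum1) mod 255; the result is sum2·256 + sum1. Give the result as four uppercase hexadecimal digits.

EBEE

Running sums (mod 255):
  after byte 0 (0x5E): sum1=94, sum2=94
  after byte 1 (0xAD): sum1=12, sum2=106
  after byte 2 (0xF3): sum1=0, sum2=106
  after byte 3 (0x4B): sum1=75, sum2=181
  after byte 4 (0xFB): sum1=71, sum2=252
  after byte 5 (0xA7): sum1=238, sum2=235
Checksum = sum2·256 + sum1 = 235·256 + 238 = 60398 = 0xEBEE.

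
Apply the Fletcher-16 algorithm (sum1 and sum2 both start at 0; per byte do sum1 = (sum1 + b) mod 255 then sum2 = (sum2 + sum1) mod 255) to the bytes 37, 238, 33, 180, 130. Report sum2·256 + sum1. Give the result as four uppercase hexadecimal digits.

Running sums (mod 255):
  after byte 0 (37): sum1=37, sum2=37
  after byte 1 (238): sum1=20, sum2=57
  after byte 2 (33): sum1=53, sum2=110
  after byte 3 (180): sum1=233, sum2=88
  after byte 4 (130): sum1=108, sum2=196
Checksum = sum2·256 + sum1 = 196·256 + 108 = 50284 = 0xC46C.

C46C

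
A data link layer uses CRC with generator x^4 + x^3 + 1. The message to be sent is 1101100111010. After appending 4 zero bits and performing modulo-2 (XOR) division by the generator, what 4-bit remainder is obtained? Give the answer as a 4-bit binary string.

0001

Append 4 zeros: 11011001110100000. Divide by 11001 (XOR where the leading bit is 1):
  pos 0: 11011 XOR 11001 = 00010
  pos 3: 10001 XOR 11001 = 01000
  pos 4: 10001 XOR 11001 = 01000
  pos 5: 10001 XOR 11001 = 01000
  pos 6: 10000 XOR 11001 = 01001
  pos 7: 10011 XOR 11001 = 01010
  pos 8: 10100 XOR 11001 = 01101
  pos 9: 11010 XOR 11001 = 00011
  pos 12: 11000 XOR 11001 = 00001
Remainder (last 4 bits) = 0001. This is the CRC / FCS.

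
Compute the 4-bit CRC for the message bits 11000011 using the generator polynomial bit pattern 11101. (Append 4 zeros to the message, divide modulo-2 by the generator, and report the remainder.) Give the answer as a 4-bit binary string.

1111

Append 4 zeros: 110000110000. Divide by 11101 (XOR where the leading bit is 1):
  pos 0: 11000 XOR 11101 = 00101
  pos 2: 10101 XOR 11101 = 01000
  pos 3: 10001 XOR 11101 = 01100
  pos 4: 11000 XOR 11101 = 00101
  pos 6: 10100 XOR 11101 = 01001
  pos 7: 10010 XOR 11101 = 01111
Remainder (last 4 bits) = 1111. This is the CRC / FCS.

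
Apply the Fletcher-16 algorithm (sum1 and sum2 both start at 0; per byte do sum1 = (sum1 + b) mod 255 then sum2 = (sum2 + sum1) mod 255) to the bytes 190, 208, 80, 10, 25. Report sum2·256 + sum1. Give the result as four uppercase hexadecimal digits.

1B03

Running sums (mod 255):
  after byte 0 (190): sum1=190, sum2=190
  after byte 1 (208): sum1=143, sum2=78
  after byte 2 (80): sum1=223, sum2=46
  after byte 3 (10): sum1=233, sum2=24
  after byte 4 (25): sum1=3, sum2=27
Checksum = sum2·256 + sum1 = 27·256 + 3 = 6915 = 0x1B03.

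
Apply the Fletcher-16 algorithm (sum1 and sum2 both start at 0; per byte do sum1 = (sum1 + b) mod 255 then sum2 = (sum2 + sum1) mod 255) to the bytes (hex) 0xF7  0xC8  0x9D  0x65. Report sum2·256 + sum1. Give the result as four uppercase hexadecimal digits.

Running sums (mod 255):
  after byte 0 (0xF7): sum1=247, sum2=247
  after byte 1 (0xC8): sum1=192, sum2=184
  after byte 2 (0x9D): sum1=94, sum2=23
  after byte 3 (0x65): sum1=195, sum2=218
Checksum = sum2·256 + sum1 = 218·256 + 195 = 56003 = 0xDAC3.

DAC3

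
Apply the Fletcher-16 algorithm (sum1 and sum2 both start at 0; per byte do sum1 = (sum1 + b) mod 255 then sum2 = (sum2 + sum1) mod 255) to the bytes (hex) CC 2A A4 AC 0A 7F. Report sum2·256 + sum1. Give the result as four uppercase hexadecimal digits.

Running sums (mod 255):
  after byte 0 (CC): sum1=204, sum2=204
  after byte 1 (2A): sum1=246, sum2=195
  after byte 2 (A4): sum1=155, sum2=95
  after byte 3 (AC): sum1=72, sum2=167
  after byte 4 (0A): sum1=82, sum2=249
  after byte 5 (7F): sum1=209, sum2=203
Checksum = sum2·256 + sum1 = 203·256 + 209 = 52177 = 0xCBD1.

CBD1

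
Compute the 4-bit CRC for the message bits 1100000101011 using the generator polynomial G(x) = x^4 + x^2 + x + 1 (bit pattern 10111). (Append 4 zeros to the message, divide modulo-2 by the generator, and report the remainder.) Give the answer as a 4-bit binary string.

Append 4 zeros: 11000001010110000. Divide by 10111 (XOR where the leading bit is 1):
  pos 0: 11000 XOR 10111 = 01111
  pos 1: 11110 XOR 10111 = 01001
  pos 2: 10010 XOR 10111 = 00101
  pos 4: 10110 XOR 10111 = 00001
  pos 8: 11011 XOR 10111 = 01100
  pos 9: 11000 XOR 10111 = 01111
  pos 10: 11110 XOR 10111 = 01001
  pos 11: 10010 XOR 10111 = 00101
Remainder (last 4 bits) = 1010. This is the CRC / FCS.

1010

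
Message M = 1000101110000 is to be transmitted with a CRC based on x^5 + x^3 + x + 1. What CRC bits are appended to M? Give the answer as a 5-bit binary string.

Append 5 zeros: 100010111000000000. Divide by 101011 (XOR where the leading bit is 1):
  pos 0: 100010 XOR 101011 = 001001
  pos 2: 100111 XOR 101011 = 001100
  pos 4: 110010 XOR 101011 = 011001
  pos 5: 110010 XOR 101011 = 011001
  pos 6: 110010 XOR 101011 = 011001
  pos 7: 110010 XOR 101011 = 011001
  pos 8: 110010 XOR 101011 = 011001
  pos 9: 110010 XOR 101011 = 011001
  pos 10: 110010 XOR 101011 = 011001
  pos 11: 110010 XOR 101011 = 011001
  pos 12: 110010 XOR 101011 = 011001
Remainder (last 5 bits) = 11001. This is the CRC / FCS.

11001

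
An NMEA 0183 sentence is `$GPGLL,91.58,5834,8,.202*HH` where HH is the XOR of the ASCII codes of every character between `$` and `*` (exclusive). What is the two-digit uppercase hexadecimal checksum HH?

XOR the ASCII codes of the payload characters:
  'G' = 0x47 → acc = 0x47
  'P' = 0x50 → acc = 0x17
  'G' = 0x47 → acc = 0x50
  'L' = 0x4C → acc = 0x1C
  'L' = 0x4C → acc = 0x50
  ',' = 0x2C → acc = 0x7C
  '9' = 0x39 → acc = 0x45
  '1' = 0x31 → acc = 0x74
  '.' = 0x2E → acc = 0x5A
  '5' = 0x35 → acc = 0x6F
  '8' = 0x38 → acc = 0x57
  ',' = 0x2C → acc = 0x7B
  '5' = 0x35 → acc = 0x4E
  '8' = 0x38 → acc = 0x76
  '3' = 0x33 → acc = 0x45
  '4' = 0x34 → acc = 0x71
  ',' = 0x2C → acc = 0x5D
  '8' = 0x38 → acc = 0x65
  ',' = 0x2C → acc = 0x49
  '.' = 0x2E → acc = 0x67
  '2' = 0x32 → acc = 0x55
  '0' = 0x30 → acc = 0x65
  '2' = 0x32 → acc = 0x57
Checksum = 0x57.

57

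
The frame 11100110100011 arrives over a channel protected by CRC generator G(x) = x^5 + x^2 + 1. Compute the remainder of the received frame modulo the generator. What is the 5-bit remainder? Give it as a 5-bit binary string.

Modulo-2 division of 11100110100011 by 100101:
  pos 0: 111001 XOR 100101 = 011100
  pos 1: 111001 XOR 100101 = 011100
  pos 2: 111000 XOR 100101 = 011101
  pos 3: 111011 XOR 100101 = 011110
  pos 4: 111100 XOR 100101 = 011001
  pos 5: 110010 XOR 100101 = 010111
  pos 6: 101110 XOR 100101 = 001011
  pos 8: 101111 XOR 100101 = 001010
Remainder = 01010 (nonzero — an error is detected).

01010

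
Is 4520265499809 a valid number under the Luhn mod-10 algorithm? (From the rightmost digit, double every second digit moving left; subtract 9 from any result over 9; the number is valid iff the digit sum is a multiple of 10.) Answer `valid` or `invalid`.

From the right, keep odd positions and double even positions (subtract 9 from any doubled value over 9):
  doubled (positions 2,4,...): 0 9 8 3 0 1 → sum 21
  kept (positions 1,3,...): 9 8 9 5 2 2 4 → sum 39
Total = 60.
60 mod 10 = 0, so the number is valid.

valid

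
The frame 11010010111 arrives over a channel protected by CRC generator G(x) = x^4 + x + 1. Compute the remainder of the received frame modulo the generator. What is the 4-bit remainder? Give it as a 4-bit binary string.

Modulo-2 division of 11010010111 by 10011:
  pos 0: 11010 XOR 10011 = 01001
  pos 1: 10010 XOR 10011 = 00001
  pos 5: 11011 XOR 10011 = 01000
  pos 6: 10001 XOR 10011 = 00010
Remainder = 0010 (nonzero — an error is detected).

0010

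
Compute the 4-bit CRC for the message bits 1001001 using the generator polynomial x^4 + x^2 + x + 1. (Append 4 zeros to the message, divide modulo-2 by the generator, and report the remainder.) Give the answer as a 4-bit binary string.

1110

Append 4 zeros: 10010010000. Divide by 10111 (XOR where the leading bit is 1):
  pos 0: 10010 XOR 10111 = 00101
  pos 2: 10101 XOR 10111 = 00010
  pos 5: 10000 XOR 10111 = 00111
Remainder (last 4 bits) = 1110. This is the CRC / FCS.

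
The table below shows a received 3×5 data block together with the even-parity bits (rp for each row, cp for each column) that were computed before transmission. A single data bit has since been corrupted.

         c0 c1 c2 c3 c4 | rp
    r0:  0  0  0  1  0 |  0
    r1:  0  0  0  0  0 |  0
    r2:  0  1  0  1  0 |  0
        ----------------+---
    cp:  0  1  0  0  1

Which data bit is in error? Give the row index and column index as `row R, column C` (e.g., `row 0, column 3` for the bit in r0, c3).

row 0, column 4

Recompute each row's even parity and compare to rp:
  r0: data parity 1, sent rp 0 → mismatch
  r1: data parity 0, sent rp 0 → ok
  r2: data parity 0, sent rp 0 → ok
Recompute each column's even parity and compare to cp:
  c0: data parity 0, sent cp 0 → ok
  c1: data parity 1, sent cp 1 → ok
  c2: data parity 0, sent cp 0 → ok
  c3: data parity 0, sent cp 0 → ok
  c4: data parity 0, sent cp 1 → mismatch
Exactly one row (r0) and one column (c4) fail → the flipped bit is at their intersection.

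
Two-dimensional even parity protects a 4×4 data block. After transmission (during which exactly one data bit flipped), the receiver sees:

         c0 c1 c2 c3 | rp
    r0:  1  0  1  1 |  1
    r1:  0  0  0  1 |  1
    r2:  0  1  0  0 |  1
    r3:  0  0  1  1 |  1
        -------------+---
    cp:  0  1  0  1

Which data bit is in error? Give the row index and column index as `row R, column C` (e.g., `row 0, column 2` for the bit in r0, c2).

Recompute each row's even parity and compare to rp:
  r0: data parity 1, sent rp 1 → ok
  r1: data parity 1, sent rp 1 → ok
  r2: data parity 1, sent rp 1 → ok
  r3: data parity 0, sent rp 1 → mismatch
Recompute each column's even parity and compare to cp:
  c0: data parity 1, sent cp 0 → mismatch
  c1: data parity 1, sent cp 1 → ok
  c2: data parity 0, sent cp 0 → ok
  c3: data parity 1, sent cp 1 → ok
Exactly one row (r3) and one column (c0) fail → the flipped bit is at their intersection.

row 3, column 0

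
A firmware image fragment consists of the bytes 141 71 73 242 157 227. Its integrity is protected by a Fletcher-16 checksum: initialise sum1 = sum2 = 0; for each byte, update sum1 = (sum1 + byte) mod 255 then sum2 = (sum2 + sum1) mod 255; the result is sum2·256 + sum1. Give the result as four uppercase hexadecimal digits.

D292

Running sums (mod 255):
  after byte 0 (141): sum1=141, sum2=141
  after byte 1 (71): sum1=212, sum2=98
  after byte 2 (73): sum1=30, sum2=128
  after byte 3 (242): sum1=17, sum2=145
  after byte 4 (157): sum1=174, sum2=64
  after byte 5 (227): sum1=146, sum2=210
Checksum = sum2·256 + sum1 = 210·256 + 146 = 53906 = 0xD292.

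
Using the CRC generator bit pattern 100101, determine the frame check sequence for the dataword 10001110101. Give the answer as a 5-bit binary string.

Append 5 zeros: 1000111010100000. Divide by 100101 (XOR where the leading bit is 1):
  pos 0: 100011 XOR 100101 = 000110
  pos 3: 110101 XOR 100101 = 010000
  pos 4: 100000 XOR 100101 = 000101
  pos 7: 101100 XOR 100101 = 001001
  pos 9: 100100 XOR 100101 = 000001
Remainder (last 5 bits) = 00010. This is the CRC / FCS.

00010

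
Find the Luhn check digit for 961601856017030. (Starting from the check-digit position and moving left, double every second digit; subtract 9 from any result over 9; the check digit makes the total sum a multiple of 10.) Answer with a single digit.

9

Partial digits right→left: 0 3 0 7 1 0 6 5 8 1 0 6 1 6 9
Double every second digit counting from the check-digit position (so the 1st, 3rd, 5th, ... of the partial from the right).
  doubled (with −9 where >9): 0 0 2 3 7 0 2 9 → sum 23
  kept as-is: 3 7 0 5 1 6 6 → sum 28
Total = 23 + 28 = 51.
Check digit = (10 − (51 mod 10)) mod 10 = 9.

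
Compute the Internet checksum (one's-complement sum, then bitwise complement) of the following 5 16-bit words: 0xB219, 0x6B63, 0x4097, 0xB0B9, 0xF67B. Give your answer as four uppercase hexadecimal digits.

FAB5

One's-complement addition (fold any carry out of bit 15 back into bit 0):
  0xB219 + 0x6B63 = 0x11D7C → wrap carry → 0x1D7D
  0x1D7D + 0x4097 = 0x05E14
  0x5E14 + 0xB0B9 = 0x10ECD → wrap carry → 0x0ECE
  0x0ECE + 0xF67B = 0x10549 → wrap carry → 0x054A
One's-complement sum = 0x054A.
Checksum = ~0x054A & 0xFFFF = 0xFAB5.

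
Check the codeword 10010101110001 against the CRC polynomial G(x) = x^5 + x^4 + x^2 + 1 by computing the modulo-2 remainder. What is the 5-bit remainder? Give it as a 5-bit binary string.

Modulo-2 division of 10010101110001 by 110101:
  pos 0: 100101 XOR 110101 = 010000
  pos 1: 100000 XOR 110101 = 010101
  pos 2: 101011 XOR 110101 = 011110
  pos 3: 111101 XOR 110101 = 001000
  pos 5: 100010 XOR 110101 = 010111
  pos 6: 101110 XOR 110101 = 011011
  pos 7: 110110 XOR 110101 = 000011
Remainder = 00111 (nonzero — an error is detected).

00111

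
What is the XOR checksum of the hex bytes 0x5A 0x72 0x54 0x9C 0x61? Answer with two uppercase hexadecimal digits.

81

XOR the bytes together:
  start with 0x5A
  0x5A ⊕ 0x72 = 0x28
  0x28 ⊕ 0x54 = 0x7C
  0x7C ⊕ 0x9C = 0xE0
  0xE0 ⊕ 0x61 = 0x81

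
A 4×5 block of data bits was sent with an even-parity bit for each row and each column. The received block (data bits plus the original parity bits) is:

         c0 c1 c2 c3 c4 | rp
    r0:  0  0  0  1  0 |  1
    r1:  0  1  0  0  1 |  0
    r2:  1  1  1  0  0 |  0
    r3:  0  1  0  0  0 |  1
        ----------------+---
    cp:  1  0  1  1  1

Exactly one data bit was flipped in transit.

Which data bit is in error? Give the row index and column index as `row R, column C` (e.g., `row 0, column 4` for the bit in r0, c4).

Recompute each row's even parity and compare to rp:
  r0: data parity 1, sent rp 1 → ok
  r1: data parity 0, sent rp 0 → ok
  r2: data parity 1, sent rp 0 → mismatch
  r3: data parity 1, sent rp 1 → ok
Recompute each column's even parity and compare to cp:
  c0: data parity 1, sent cp 1 → ok
  c1: data parity 1, sent cp 0 → mismatch
  c2: data parity 1, sent cp 1 → ok
  c3: data parity 1, sent cp 1 → ok
  c4: data parity 1, sent cp 1 → ok
Exactly one row (r2) and one column (c1) fail → the flipped bit is at their intersection.

row 2, column 1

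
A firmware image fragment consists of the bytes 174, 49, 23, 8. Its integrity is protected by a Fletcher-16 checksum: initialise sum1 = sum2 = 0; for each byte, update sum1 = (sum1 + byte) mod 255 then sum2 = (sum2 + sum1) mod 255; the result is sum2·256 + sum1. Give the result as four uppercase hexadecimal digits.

84FE

Running sums (mod 255):
  after byte 0 (174): sum1=174, sum2=174
  after byte 1 (49): sum1=223, sum2=142
  after byte 2 (23): sum1=246, sum2=133
  after byte 3 (8): sum1=254, sum2=132
Checksum = sum2·256 + sum1 = 132·256 + 254 = 34046 = 0x84FE.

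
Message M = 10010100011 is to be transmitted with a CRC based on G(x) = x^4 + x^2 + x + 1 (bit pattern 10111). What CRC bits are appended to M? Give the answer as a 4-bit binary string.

1011

Append 4 zeros: 100101000110000. Divide by 10111 (XOR where the leading bit is 1):
  pos 0: 10010 XOR 10111 = 00101
  pos 2: 10110 XOR 10111 = 00001
  pos 6: 10011 XOR 10111 = 00100
  pos 8: 10000 XOR 10111 = 00111
  pos 10: 11100 XOR 10111 = 01011
Remainder (last 4 bits) = 1011. This is the CRC / FCS.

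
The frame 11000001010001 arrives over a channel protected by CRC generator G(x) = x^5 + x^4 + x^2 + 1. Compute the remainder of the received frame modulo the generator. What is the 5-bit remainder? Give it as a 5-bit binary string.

Modulo-2 division of 11000001010001 by 110101:
  pos 0: 110000 XOR 110101 = 000101
  pos 3: 101010 XOR 110101 = 011111
  pos 4: 111111 XOR 110101 = 001010
  pos 6: 101000 XOR 110101 = 011101
  pos 7: 111010 XOR 110101 = 001111
Remainder = 11111 (nonzero — an error is detected).

11111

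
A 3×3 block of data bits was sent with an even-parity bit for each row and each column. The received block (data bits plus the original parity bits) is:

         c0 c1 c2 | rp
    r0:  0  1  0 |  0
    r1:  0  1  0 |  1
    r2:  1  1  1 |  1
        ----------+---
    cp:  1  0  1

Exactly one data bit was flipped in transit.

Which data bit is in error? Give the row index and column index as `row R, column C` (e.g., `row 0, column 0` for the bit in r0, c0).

row 0, column 1

Recompute each row's even parity and compare to rp:
  r0: data parity 1, sent rp 0 → mismatch
  r1: data parity 1, sent rp 1 → ok
  r2: data parity 1, sent rp 1 → ok
Recompute each column's even parity and compare to cp:
  c0: data parity 1, sent cp 1 → ok
  c1: data parity 1, sent cp 0 → mismatch
  c2: data parity 1, sent cp 1 → ok
Exactly one row (r0) and one column (c1) fail → the flipped bit is at their intersection.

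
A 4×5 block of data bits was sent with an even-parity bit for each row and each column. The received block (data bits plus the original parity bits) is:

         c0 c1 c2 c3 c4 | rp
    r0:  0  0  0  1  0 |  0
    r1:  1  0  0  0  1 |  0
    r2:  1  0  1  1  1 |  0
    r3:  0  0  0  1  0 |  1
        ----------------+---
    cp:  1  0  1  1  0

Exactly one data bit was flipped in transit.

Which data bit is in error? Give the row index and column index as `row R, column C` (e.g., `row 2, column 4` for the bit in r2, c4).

Recompute each row's even parity and compare to rp:
  r0: data parity 1, sent rp 0 → mismatch
  r1: data parity 0, sent rp 0 → ok
  r2: data parity 0, sent rp 0 → ok
  r3: data parity 1, sent rp 1 → ok
Recompute each column's even parity and compare to cp:
  c0: data parity 0, sent cp 1 → mismatch
  c1: data parity 0, sent cp 0 → ok
  c2: data parity 1, sent cp 1 → ok
  c3: data parity 1, sent cp 1 → ok
  c4: data parity 0, sent cp 0 → ok
Exactly one row (r0) and one column (c0) fail → the flipped bit is at their intersection.

row 0, column 0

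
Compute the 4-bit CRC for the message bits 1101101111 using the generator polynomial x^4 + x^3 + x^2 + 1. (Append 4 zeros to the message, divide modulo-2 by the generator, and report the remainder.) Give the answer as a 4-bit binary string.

0000

Append 4 zeros: 11011011110000. Divide by 11101 (XOR where the leading bit is 1):
  pos 0: 11011 XOR 11101 = 00110
  pos 2: 11001 XOR 11101 = 00100
  pos 4: 10011 XOR 11101 = 01110
  pos 5: 11101 XOR 11101 = 00000
Remainder (last 4 bits) = 0000. This is the CRC / FCS.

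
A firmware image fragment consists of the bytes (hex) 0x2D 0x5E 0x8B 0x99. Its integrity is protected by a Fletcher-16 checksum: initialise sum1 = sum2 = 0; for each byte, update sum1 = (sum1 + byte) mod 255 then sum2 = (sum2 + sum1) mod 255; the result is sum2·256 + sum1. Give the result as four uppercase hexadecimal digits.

80B0

Running sums (mod 255):
  after byte 0 (0x2D): sum1=45, sum2=45
  after byte 1 (0x5E): sum1=139, sum2=184
  after byte 2 (0x8B): sum1=23, sum2=207
  after byte 3 (0x99): sum1=176, sum2=128
Checksum = sum2·256 + sum1 = 128·256 + 176 = 32944 = 0x80B0.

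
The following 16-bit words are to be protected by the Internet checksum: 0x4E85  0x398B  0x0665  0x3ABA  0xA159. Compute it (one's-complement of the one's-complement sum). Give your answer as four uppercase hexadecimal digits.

One's-complement addition (fold any carry out of bit 15 back into bit 0):
  0x4E85 + 0x398B = 0x08810
  0x8810 + 0x0665 = 0x08E75
  0x8E75 + 0x3ABA = 0x0C92F
  0xC92F + 0xA159 = 0x16A88 → wrap carry → 0x6A89
One's-complement sum = 0x6A89.
Checksum = ~0x6A89 & 0xFFFF = 0x9576.

9576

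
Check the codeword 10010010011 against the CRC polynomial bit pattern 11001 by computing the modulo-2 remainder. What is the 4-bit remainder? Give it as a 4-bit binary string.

Modulo-2 division of 10010010011 by 11001:
  pos 0: 10010 XOR 11001 = 01011
  pos 1: 10110 XOR 11001 = 01111
  pos 2: 11111 XOR 11001 = 00110
  pos 4: 11000 XOR 11001 = 00001
Remainder = 0111 (nonzero — an error is detected).

0111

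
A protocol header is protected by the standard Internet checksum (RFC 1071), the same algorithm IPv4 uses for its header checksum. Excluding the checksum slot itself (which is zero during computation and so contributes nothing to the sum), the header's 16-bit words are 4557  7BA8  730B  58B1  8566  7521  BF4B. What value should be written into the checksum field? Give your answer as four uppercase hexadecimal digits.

B96F

One's-complement addition (fold any carry out of bit 15 back into bit 0):
  0x4557 + 0x7BA8 = 0x0C0FF
  0xC0FF + 0x730B = 0x1340A → wrap carry → 0x340B
  0x340B + 0x58B1 = 0x08CBC
  0x8CBC + 0x8566 = 0x11222 → wrap carry → 0x1223
  0x1223 + 0x7521 = 0x08744
  0x8744 + 0xBF4B = 0x1468F → wrap carry → 0x4690
One's-complement sum = 0x4690.
Checksum = ~0x4690 & 0xFFFF = 0xB96F.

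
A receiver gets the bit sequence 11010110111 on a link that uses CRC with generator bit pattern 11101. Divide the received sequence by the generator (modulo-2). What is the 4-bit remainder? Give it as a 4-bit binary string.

Modulo-2 division of 11010110111 by 11101:
  pos 0: 11010 XOR 11101 = 00111
  pos 2: 11111 XOR 11101 = 00010
  pos 5: 10011 XOR 11101 = 01110
  pos 6: 11101 XOR 11101 = 00000
Remainder = 0000 (zero — the frame passes the CRC check).

0000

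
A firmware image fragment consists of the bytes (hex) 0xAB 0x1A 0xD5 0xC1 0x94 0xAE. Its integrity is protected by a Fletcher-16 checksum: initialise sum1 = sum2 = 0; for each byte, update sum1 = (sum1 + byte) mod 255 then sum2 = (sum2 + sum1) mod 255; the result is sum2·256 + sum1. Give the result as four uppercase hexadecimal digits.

Running sums (mod 255):
  after byte 0 (0xAB): sum1=171, sum2=171
  after byte 1 (0x1A): sum1=197, sum2=113
  after byte 2 (0xD5): sum1=155, sum2=13
  after byte 3 (0xC1): sum1=93, sum2=106
  after byte 4 (0x94): sum1=241, sum2=92
  after byte 5 (0xAE): sum1=160, sum2=252
Checksum = sum2·256 + sum1 = 252·256 + 160 = 64672 = 0xFCA0.

FCA0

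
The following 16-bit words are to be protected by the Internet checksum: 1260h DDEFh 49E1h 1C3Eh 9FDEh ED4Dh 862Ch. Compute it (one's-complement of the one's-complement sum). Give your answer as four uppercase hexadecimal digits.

One's-complement addition (fold any carry out of bit 15 back into bit 0):
  0x1260 + 0xDDEF = 0x0F04F
  0xF04F + 0x49E1 = 0x13A30 → wrap carry → 0x3A31
  0x3A31 + 0x1C3E = 0x0566F
  0x566F + 0x9FDE = 0x0F64D
  0xF64D + 0xED4D = 0x1E39A → wrap carry → 0xE39B
  0xE39B + 0x862C = 0x169C7 → wrap carry → 0x69C8
One's-complement sum = 0x69C8.
Checksum = ~0x69C8 & 0xFFFF = 0x9637.

9637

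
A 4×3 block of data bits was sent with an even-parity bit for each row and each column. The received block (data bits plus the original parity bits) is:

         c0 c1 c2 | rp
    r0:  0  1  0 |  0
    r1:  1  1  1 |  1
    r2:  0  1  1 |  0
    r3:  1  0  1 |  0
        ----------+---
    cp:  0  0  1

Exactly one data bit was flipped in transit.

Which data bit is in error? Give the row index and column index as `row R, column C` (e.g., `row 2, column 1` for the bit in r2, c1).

Recompute each row's even parity and compare to rp:
  r0: data parity 1, sent rp 0 → mismatch
  r1: data parity 1, sent rp 1 → ok
  r2: data parity 0, sent rp 0 → ok
  r3: data parity 0, sent rp 0 → ok
Recompute each column's even parity and compare to cp:
  c0: data parity 0, sent cp 0 → ok
  c1: data parity 1, sent cp 0 → mismatch
  c2: data parity 1, sent cp 1 → ok
Exactly one row (r0) and one column (c1) fail → the flipped bit is at their intersection.

row 0, column 1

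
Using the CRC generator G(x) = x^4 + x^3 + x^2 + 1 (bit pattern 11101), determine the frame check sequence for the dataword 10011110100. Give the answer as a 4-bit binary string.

Append 4 zeros: 100111101000000. Divide by 11101 (XOR where the leading bit is 1):
  pos 0: 10011 XOR 11101 = 01110
  pos 1: 11101 XOR 11101 = 00000
  pos 6: 10100 XOR 11101 = 01001
  pos 7: 10010 XOR 11101 = 01111
  pos 8: 11110 XOR 11101 = 00011
Remainder (last 4 bits) = 1100. This is the CRC / FCS.

1100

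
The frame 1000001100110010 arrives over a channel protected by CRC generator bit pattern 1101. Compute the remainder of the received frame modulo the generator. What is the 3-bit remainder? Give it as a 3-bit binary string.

010

Modulo-2 division of 1000001100110010 by 1101:
  pos 0: 1000 XOR 1101 = 0101
  pos 1: 1010 XOR 1101 = 0111
  pos 2: 1110 XOR 1101 = 0011
  pos 4: 1111 XOR 1101 = 0010
  pos 6: 1000 XOR 1101 = 0101
  pos 7: 1011 XOR 1101 = 0110
  pos 8: 1101 XOR 1101 = 0000
Remainder = 010 (nonzero — an error is detected).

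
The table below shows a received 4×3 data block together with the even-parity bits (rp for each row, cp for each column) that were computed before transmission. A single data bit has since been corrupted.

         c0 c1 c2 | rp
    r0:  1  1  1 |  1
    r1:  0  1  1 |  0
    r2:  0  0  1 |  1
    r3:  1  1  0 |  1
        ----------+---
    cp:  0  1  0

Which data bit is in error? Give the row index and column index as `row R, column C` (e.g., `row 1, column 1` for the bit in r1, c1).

row 3, column 2

Recompute each row's even parity and compare to rp:
  r0: data parity 1, sent rp 1 → ok
  r1: data parity 0, sent rp 0 → ok
  r2: data parity 1, sent rp 1 → ok
  r3: data parity 0, sent rp 1 → mismatch
Recompute each column's even parity and compare to cp:
  c0: data parity 0, sent cp 0 → ok
  c1: data parity 1, sent cp 1 → ok
  c2: data parity 1, sent cp 0 → mismatch
Exactly one row (r3) and one column (c2) fail → the flipped bit is at their intersection.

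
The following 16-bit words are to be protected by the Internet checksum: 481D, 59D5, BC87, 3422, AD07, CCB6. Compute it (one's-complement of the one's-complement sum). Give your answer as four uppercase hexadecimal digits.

F3A4

One's-complement addition (fold any carry out of bit 15 back into bit 0):
  0x481D + 0x59D5 = 0x0A1F2
  0xA1F2 + 0xBC87 = 0x15E79 → wrap carry → 0x5E7A
  0x5E7A + 0x3422 = 0x0929C
  0x929C + 0xAD07 = 0x13FA3 → wrap carry → 0x3FA4
  0x3FA4 + 0xCCB6 = 0x10C5A → wrap carry → 0x0C5B
One's-complement sum = 0x0C5B.
Checksum = ~0x0C5B & 0xFFFF = 0xF3A4.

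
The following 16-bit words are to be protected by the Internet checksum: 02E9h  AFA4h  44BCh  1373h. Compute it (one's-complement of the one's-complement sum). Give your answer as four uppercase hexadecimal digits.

One's-complement addition (fold any carry out of bit 15 back into bit 0):
  0x02E9 + 0xAFA4 = 0x0B28D
  0xB28D + 0x44BC = 0x0F749
  0xF749 + 0x1373 = 0x10ABC → wrap carry → 0x0ABD
One's-complement sum = 0x0ABD.
Checksum = ~0x0ABD & 0xFFFF = 0xF542.

F542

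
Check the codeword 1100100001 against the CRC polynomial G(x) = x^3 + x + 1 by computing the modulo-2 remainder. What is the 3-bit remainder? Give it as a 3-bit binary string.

Modulo-2 division of 1100100001 by 1011:
  pos 0: 1100 XOR 1011 = 0111
  pos 1: 1111 XOR 1011 = 0100
  pos 2: 1000 XOR 1011 = 0011
  pos 4: 1100 XOR 1011 = 0111
  pos 5: 1110 XOR 1011 = 0101
  pos 6: 1011 XOR 1011 = 0000
Remainder = 000 (zero — the frame passes the CRC check).

000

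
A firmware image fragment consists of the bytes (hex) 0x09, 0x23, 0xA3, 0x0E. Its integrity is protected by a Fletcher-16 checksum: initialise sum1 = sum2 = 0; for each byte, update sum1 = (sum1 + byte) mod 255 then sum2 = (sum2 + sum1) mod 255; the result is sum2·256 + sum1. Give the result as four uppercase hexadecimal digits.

E2DD

Running sums (mod 255):
  after byte 0 (0x09): sum1=9, sum2=9
  after byte 1 (0x23): sum1=44, sum2=53
  after byte 2 (0xA3): sum1=207, sum2=5
  after byte 3 (0x0E): sum1=221, sum2=226
Checksum = sum2·256 + sum1 = 226·256 + 221 = 58077 = 0xE2DD.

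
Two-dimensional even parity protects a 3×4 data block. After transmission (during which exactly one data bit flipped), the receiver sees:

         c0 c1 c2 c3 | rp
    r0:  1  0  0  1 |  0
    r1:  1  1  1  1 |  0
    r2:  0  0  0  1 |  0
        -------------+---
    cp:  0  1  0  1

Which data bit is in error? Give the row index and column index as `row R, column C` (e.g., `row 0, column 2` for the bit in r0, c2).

Recompute each row's even parity and compare to rp:
  r0: data parity 0, sent rp 0 → ok
  r1: data parity 0, sent rp 0 → ok
  r2: data parity 1, sent rp 0 → mismatch
Recompute each column's even parity and compare to cp:
  c0: data parity 0, sent cp 0 → ok
  c1: data parity 1, sent cp 1 → ok
  c2: data parity 1, sent cp 0 → mismatch
  c3: data parity 1, sent cp 1 → ok
Exactly one row (r2) and one column (c2) fail → the flipped bit is at their intersection.

row 2, column 2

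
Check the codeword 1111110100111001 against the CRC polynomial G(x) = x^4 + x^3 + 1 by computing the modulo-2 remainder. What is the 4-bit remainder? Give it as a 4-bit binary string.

1010

Modulo-2 division of 1111110100111001 by 11001:
  pos 0: 11111 XOR 11001 = 00110
  pos 2: 11010 XOR 11001 = 00011
  pos 5: 11100 XOR 11001 = 00101
  pos 7: 10111 XOR 11001 = 01110
  pos 8: 11101 XOR 11001 = 00100
  pos 10: 10000 XOR 11001 = 01001
  pos 11: 10011 XOR 11001 = 01010
Remainder = 1010 (nonzero — an error is detected).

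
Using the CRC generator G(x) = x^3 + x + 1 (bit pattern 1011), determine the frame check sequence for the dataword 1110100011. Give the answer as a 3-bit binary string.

101

Append 3 zeros: 1110100011000. Divide by 1011 (XOR where the leading bit is 1):
  pos 0: 1110 XOR 1011 = 0101
  pos 1: 1011 XOR 1011 = 0000
  pos 8: 1100 XOR 1011 = 0111
  pos 9: 1110 XOR 1011 = 0101
Remainder (last 3 bits) = 101. This is the CRC / FCS.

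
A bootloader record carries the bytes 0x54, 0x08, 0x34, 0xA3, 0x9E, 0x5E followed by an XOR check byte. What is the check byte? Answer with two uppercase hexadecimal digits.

XOR the bytes together:
  start with 0x54
  0x54 ⊕ 0x08 = 0x5C
  0x5C ⊕ 0x34 = 0x68
  0x68 ⊕ 0xA3 = 0xCB
  0xCB ⊕ 0x9E = 0x55
  0x55 ⊕ 0x5E = 0x0B

0B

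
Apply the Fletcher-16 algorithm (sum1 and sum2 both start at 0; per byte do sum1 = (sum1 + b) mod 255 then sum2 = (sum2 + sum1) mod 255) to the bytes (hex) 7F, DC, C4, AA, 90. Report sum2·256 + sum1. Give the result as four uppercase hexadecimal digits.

Running sums (mod 255):
  after byte 0 (7F): sum1=127, sum2=127
  after byte 1 (DC): sum1=92, sum2=219
  after byte 2 (C4): sum1=33, sum2=252
  after byte 3 (AA): sum1=203, sum2=200
  after byte 4 (90): sum1=92, sum2=37
Checksum = sum2·256 + sum1 = 37·256 + 92 = 9564 = 0x255C.

255C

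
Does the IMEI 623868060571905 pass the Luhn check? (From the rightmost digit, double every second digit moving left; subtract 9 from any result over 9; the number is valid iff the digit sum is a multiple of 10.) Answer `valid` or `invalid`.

From the right, keep odd positions and double even positions (subtract 9 from any doubled value over 9):
  doubled (positions 2,4,...): 0 2 1 3 7 7 4 → sum 24
  kept (positions 1,3,...): 5 9 7 0 0 6 3 6 → sum 36
Total = 60.
60 mod 10 = 0, so the number is valid.

valid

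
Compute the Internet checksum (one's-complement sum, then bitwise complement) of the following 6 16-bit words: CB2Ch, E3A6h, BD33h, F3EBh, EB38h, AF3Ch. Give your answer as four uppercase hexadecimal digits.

One's-complement addition (fold any carry out of bit 15 back into bit 0):
  0xCB2C + 0xE3A6 = 0x1AED2 → wrap carry → 0xAED3
  0xAED3 + 0xBD33 = 0x16C06 → wrap carry → 0x6C07
  0x6C07 + 0xF3EB = 0x15FF2 → wrap carry → 0x5FF3
  0x5FF3 + 0xEB38 = 0x14B2B → wrap carry → 0x4B2C
  0x4B2C + 0xAF3C = 0x0FA68
One's-complement sum = 0xFA68.
Checksum = ~0xFA68 & 0xFFFF = 0x0597.

0597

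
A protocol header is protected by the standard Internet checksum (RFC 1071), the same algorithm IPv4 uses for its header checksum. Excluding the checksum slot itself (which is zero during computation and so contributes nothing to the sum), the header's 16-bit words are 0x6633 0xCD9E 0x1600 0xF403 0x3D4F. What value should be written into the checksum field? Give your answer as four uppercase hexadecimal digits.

One's-complement addition (fold any carry out of bit 15 back into bit 0):
  0x6633 + 0xCD9E = 0x133D1 → wrap carry → 0x33D2
  0x33D2 + 0x1600 = 0x049D2
  0x49D2 + 0xF403 = 0x13DD5 → wrap carry → 0x3DD6
  0x3DD6 + 0x3D4F = 0x07B25
One's-complement sum = 0x7B25.
Checksum = ~0x7B25 & 0xFFFF = 0x84DA.

84DA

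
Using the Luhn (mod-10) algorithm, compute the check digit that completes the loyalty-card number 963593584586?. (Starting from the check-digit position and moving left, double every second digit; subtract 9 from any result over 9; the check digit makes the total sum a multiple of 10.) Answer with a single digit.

1

Partial digits right→left: 6 8 5 4 8 5 3 9 5 3 6 9
Double every second digit counting from the check-digit position (so the 1st, 3rd, 5th, ... of the partial from the right).
  doubled (with −9 where >9): 3 1 7 6 1 3 → sum 21
  kept as-is: 8 4 5 9 3 9 → sum 38
Total = 21 + 38 = 59.
Check digit = (10 − (59 mod 10)) mod 10 = 1.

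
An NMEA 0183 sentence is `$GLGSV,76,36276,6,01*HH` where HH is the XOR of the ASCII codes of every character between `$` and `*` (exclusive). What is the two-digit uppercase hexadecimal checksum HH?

XOR the ASCII codes of the payload characters:
  'G' = 0x47 → acc = 0x47
  'L' = 0x4C → acc = 0x0B
  'G' = 0x47 → acc = 0x4C
  'S' = 0x53 → acc = 0x1F
  'V' = 0x56 → acc = 0x49
  ',' = 0x2C → acc = 0x65
  '7' = 0x37 → acc = 0x52
  '6' = 0x36 → acc = 0x64
  ',' = 0x2C → acc = 0x48
  '3' = 0x33 → acc = 0x7B
  '6' = 0x36 → acc = 0x4D
  '2' = 0x32 → acc = 0x7F
  '7' = 0x37 → acc = 0x48
  '6' = 0x36 → acc = 0x7E
  ',' = 0x2C → acc = 0x52
  '6' = 0x36 → acc = 0x64
  ',' = 0x2C → acc = 0x48
  '0' = 0x30 → acc = 0x78
  '1' = 0x31 → acc = 0x49
Checksum = 0x49.

49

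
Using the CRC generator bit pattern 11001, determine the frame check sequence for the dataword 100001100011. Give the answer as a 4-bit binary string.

1100

Append 4 zeros: 1000011000110000. Divide by 11001 (XOR where the leading bit is 1):
  pos 0: 10000 XOR 11001 = 01001
  pos 1: 10011 XOR 11001 = 01010
  pos 2: 10101 XOR 11001 = 01100
  pos 3: 11000 XOR 11001 = 00001
  pos 7: 10011 XOR 11001 = 01010
  pos 8: 10100 XOR 11001 = 01101
  pos 9: 11010 XOR 11001 = 00011
Remainder (last 4 bits) = 1100. This is the CRC / FCS.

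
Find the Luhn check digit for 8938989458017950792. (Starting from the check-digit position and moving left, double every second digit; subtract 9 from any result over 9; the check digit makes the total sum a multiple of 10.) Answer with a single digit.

7

Partial digits right→left: 2 9 7 0 5 9 7 1 0 8 5 4 9 8 9 8 3 9 8
Double every second digit counting from the check-digit position (so the 1st, 3rd, 5th, ... of the partial from the right).
  doubled (with −9 where >9): 4 5 1 5 0 1 9 9 6 7 → sum 47
  kept as-is: 9 0 9 1 8 4 8 8 9 → sum 56
Total = 47 + 56 = 103.
Check digit = (10 − (103 mod 10)) mod 10 = 7.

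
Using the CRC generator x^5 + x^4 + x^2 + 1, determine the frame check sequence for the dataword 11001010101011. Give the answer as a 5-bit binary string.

10001

Append 5 zeros: 1100101010101100000. Divide by 110101 (XOR where the leading bit is 1):
  pos 0: 110010 XOR 110101 = 000111
  pos 3: 111101 XOR 110101 = 001000
  pos 5: 100001 XOR 110101 = 010100
  pos 6: 101000 XOR 110101 = 011101
  pos 7: 111011 XOR 110101 = 001110
  pos 9: 111010 XOR 110101 = 001111
  pos 11: 111100 XOR 110101 = 001001
  pos 13: 100100 XOR 110101 = 010001
Remainder (last 5 bits) = 10001. This is the CRC / FCS.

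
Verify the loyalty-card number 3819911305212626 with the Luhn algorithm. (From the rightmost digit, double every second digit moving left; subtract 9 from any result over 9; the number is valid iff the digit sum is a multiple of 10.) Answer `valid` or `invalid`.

From the right, keep odd positions and double even positions (subtract 9 from any doubled value over 9):
  doubled (positions 2,4,...): 4 4 4 0 2 9 2 6 → sum 31
  kept (positions 1,3,...): 6 6 1 5 3 1 9 8 → sum 39
Total = 70.
70 mod 10 = 0, so the number is valid.

valid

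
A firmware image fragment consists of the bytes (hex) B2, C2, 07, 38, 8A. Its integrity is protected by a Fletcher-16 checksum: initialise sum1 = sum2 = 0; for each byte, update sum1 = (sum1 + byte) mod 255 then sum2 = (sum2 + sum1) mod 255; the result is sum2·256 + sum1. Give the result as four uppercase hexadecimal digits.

983F

Running sums (mod 255):
  after byte 0 (B2): sum1=178, sum2=178
  after byte 1 (C2): sum1=117, sum2=40
  after byte 2 (07): sum1=124, sum2=164
  after byte 3 (38): sum1=180, sum2=89
  after byte 4 (8A): sum1=63, sum2=152
Checksum = sum2·256 + sum1 = 152·256 + 63 = 38975 = 0x983F.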